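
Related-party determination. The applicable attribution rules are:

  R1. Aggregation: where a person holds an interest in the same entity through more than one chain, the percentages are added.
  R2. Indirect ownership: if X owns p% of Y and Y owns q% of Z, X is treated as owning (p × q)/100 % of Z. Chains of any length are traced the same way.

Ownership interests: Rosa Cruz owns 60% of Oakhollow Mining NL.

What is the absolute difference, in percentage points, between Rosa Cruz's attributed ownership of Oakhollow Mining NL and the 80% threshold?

Direct interest in Oakhollow Mining NL: 60%.
60% falls short of the 80% threshold by 20 percentage points.

20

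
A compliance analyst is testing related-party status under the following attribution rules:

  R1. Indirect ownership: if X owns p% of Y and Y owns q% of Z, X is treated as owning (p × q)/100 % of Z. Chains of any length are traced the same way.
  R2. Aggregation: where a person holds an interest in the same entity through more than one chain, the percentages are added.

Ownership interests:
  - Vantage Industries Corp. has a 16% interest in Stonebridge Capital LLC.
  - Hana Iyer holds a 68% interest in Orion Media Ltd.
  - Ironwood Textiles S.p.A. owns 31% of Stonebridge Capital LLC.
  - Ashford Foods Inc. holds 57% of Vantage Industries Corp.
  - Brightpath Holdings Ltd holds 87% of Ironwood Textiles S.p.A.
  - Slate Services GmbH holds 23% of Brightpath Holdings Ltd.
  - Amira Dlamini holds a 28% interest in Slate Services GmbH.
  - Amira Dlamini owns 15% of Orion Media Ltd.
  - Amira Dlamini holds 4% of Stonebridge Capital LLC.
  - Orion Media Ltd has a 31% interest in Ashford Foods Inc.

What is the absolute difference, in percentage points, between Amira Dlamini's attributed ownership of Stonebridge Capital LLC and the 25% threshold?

Chain via Orion Media Ltd → Ashford Foods Inc. → Vantage Industries Corp. (R1): 15% × 31% × 57% × 16% = 0.42408% of Stonebridge Capital LLC.
Chain via Slate Services GmbH → Brightpath Holdings Ltd → Ironwood Textiles S.p.A. (R1): 28% × 23% × 87% × 31% = 1.736868% of Stonebridge Capital LLC.
Direct interest in Stonebridge Capital LLC: 4%.
Aggregating (R2): 0.42408% + 1.736868% + 4% = 6.160948%.
6.160948% falls short of the 25% threshold by 18.839052 percentage points.

18.839052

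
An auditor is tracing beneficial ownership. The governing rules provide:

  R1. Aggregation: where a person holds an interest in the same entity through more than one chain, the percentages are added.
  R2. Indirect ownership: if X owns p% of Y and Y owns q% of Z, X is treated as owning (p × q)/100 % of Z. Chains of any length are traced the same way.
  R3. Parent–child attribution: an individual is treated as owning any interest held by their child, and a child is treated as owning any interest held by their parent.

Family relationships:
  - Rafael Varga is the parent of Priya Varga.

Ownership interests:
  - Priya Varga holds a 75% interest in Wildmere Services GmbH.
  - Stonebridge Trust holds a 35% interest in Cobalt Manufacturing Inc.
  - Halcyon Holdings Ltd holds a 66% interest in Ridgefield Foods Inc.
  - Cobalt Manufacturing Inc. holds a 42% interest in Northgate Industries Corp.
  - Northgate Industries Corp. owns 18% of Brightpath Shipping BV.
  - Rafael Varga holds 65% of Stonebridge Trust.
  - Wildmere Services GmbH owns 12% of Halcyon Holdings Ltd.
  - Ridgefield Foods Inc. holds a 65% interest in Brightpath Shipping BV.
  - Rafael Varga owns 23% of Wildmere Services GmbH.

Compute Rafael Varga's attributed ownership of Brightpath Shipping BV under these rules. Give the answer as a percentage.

By parent–child attribution (R3), Rafael Varga is treated as also owning Priya Varga's interest in Wildmere Services GmbH, giving 23% + 75% = 98%.
Chain via Wildmere Services GmbH → Halcyon Holdings Ltd → Ridgefield Foods Inc. (R2): 98% × 12% × 66% × 65% = 5.04504% of Brightpath Shipping BV.
Chain via Stonebridge Trust → Cobalt Manufacturing Inc. → Northgate Industries Corp. (R2): 65% × 35% × 42% × 18% = 1.7199% of Brightpath Shipping BV.
Aggregating (R1): 5.04504% + 1.7199% = 6.76494%.

6.76494%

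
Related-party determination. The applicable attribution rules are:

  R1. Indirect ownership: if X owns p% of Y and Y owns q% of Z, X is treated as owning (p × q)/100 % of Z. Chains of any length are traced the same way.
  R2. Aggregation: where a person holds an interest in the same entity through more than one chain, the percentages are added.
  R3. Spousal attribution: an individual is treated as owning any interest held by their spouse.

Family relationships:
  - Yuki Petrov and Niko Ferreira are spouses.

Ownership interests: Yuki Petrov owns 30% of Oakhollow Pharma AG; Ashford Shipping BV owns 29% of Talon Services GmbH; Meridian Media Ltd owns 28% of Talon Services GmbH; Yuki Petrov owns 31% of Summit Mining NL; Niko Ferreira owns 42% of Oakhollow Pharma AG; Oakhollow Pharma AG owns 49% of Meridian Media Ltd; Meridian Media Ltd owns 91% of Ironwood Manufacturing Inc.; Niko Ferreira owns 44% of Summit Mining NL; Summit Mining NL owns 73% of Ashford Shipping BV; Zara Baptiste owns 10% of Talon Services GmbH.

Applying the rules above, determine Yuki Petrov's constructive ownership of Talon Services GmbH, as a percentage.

By spousal attribution (R3), Yuki Petrov is treated as also owning Niko Ferreira's interest in Oakhollow Pharma AG, giving 30% + 42% = 72%.
By spousal attribution (R3), Yuki Petrov is treated as also owning Niko Ferreira's interest in Summit Mining NL, giving 31% + 44% = 75%.
Chain via Oakhollow Pharma AG → Meridian Media Ltd (R1): 72% × 49% × 28% = 9.8784% of Talon Services GmbH.
Chain via Summit Mining NL → Ashford Shipping BV (R1): 75% × 73% × 29% = 15.8775% of Talon Services GmbH.
Aggregating (R2): 9.8784% + 15.8775% = 25.7559%.

25.7559%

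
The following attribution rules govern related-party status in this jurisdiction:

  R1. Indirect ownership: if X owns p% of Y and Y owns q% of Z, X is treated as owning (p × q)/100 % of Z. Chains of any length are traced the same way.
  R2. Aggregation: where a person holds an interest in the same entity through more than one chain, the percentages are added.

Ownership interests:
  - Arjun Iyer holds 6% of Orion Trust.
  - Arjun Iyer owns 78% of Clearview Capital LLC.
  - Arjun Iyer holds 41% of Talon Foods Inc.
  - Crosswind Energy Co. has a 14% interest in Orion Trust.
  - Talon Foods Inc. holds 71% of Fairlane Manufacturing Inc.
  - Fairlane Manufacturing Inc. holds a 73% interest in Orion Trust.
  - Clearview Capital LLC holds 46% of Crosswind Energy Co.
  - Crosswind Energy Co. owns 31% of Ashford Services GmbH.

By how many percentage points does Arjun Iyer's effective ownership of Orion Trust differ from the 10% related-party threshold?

Chain via Talon Foods Inc. → Fairlane Manufacturing Inc. (R1): 41% × 71% × 73% = 21.2503% of Orion Trust.
Chain via Clearview Capital LLC → Crosswind Energy Co. (R1): 78% × 46% × 14% = 5.0232% of Orion Trust.
Direct interest in Orion Trust: 6%.
Aggregating (R2): 21.2503% + 5.0232% + 6% = 32.2735%.
32.2735% exceeds the 10% threshold by 22.2735 percentage points.

22.2735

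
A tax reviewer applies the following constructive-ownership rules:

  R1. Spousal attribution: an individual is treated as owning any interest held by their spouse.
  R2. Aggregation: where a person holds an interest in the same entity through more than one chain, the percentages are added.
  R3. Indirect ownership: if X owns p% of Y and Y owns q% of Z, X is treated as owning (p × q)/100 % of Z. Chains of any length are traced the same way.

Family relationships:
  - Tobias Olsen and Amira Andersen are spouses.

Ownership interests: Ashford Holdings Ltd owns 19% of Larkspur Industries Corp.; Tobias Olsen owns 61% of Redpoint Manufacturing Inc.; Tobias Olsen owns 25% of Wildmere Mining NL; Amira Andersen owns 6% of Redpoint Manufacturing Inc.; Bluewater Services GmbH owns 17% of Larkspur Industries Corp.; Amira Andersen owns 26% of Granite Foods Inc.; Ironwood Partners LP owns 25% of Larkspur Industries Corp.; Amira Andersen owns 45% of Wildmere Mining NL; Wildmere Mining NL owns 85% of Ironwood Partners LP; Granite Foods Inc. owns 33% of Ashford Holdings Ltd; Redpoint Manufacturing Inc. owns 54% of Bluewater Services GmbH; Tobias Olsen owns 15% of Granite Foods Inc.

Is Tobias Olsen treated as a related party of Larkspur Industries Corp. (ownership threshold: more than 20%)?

By spousal attribution (R1), Tobias Olsen is treated as also owning Amira Andersen's interest in Granite Foods Inc, giving 15% + 26% = 41%.
By spousal attribution (R1), Tobias Olsen is treated as also owning Amira Andersen's interest in Wildmere Mining NL, giving 25% + 45% = 70%.
By spousal attribution (R1), Tobias Olsen is treated as also owning Amira Andersen's interest in Redpoint Manufacturing Inc, giving 61% + 6% = 67%.
Chain via Granite Foods Inc. → Ashford Holdings Ltd (R3): 41% × 33% × 19% = 2.5707% of Larkspur Industries Corp.
Chain via Wildmere Mining NL → Ironwood Partners LP (R3): 70% × 85% × 25% = 14.875% of Larkspur Industries Corp.
Chain via Redpoint Manufacturing Inc. → Bluewater Services GmbH (R3): 67% × 54% × 17% = 6.1506% of Larkspur Industries Corp.
Aggregating (R2): 2.5707% + 14.875% + 6.1506% = 23.5963%.
23.5963% exceeds the 20% threshold, so Tobias is a related party to Larkspur Industries Corp.

Yes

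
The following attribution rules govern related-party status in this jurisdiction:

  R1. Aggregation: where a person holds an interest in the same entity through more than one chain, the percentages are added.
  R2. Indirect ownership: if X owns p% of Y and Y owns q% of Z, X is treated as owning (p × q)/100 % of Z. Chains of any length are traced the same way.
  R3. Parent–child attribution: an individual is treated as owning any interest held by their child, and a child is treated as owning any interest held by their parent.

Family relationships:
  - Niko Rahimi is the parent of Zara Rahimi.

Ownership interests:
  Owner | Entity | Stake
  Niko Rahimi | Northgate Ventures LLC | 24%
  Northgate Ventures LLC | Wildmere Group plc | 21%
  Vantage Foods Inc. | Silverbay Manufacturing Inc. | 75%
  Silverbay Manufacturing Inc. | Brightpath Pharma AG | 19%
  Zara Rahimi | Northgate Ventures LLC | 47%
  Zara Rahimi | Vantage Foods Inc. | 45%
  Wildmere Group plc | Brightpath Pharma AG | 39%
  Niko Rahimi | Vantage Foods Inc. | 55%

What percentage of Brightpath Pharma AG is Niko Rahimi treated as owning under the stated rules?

20.0649%

By parent–child attribution (R3), Niko Rahimi is treated as also owning Zara Rahimi's interest in Northgate Ventures LLC, giving 24% + 47% = 71%.
By parent–child attribution (R3), Niko Rahimi is treated as also owning Zara Rahimi's interest in Vantage Foods Inc, giving 55% + 45% = 100%.
Chain via Northgate Ventures LLC → Wildmere Group plc (R2): 71% × 21% × 39% = 5.8149% of Brightpath Pharma AG.
Chain via Vantage Foods Inc. → Silverbay Manufacturing Inc. (R2): 100% × 75% × 19% = 14.25% of Brightpath Pharma AG.
Aggregating (R1): 5.8149% + 14.25% = 20.0649%.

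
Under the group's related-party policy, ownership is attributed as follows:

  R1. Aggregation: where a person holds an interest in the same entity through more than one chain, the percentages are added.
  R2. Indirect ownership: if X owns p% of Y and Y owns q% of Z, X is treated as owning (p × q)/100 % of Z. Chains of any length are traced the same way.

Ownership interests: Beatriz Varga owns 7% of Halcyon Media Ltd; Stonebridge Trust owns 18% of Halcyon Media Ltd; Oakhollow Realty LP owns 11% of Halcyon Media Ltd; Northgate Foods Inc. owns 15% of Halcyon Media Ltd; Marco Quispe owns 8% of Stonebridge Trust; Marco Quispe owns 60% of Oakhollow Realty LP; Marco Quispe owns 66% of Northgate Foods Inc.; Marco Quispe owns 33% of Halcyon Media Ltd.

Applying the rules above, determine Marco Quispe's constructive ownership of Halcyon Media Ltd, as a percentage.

50.94%

Chain via Northgate Foods Inc. (R2): 66% × 15% = 9.9% of Halcyon Media Ltd.
Chain via Oakhollow Realty LP (R2): 60% × 11% = 6.6% of Halcyon Media Ltd.
Chain via Stonebridge Trust (R2): 8% × 18% = 1.44% of Halcyon Media Ltd.
Direct interest in Halcyon Media Ltd: 33%.
Aggregating (R1): 9.9% + 6.6% + 1.44% + 33% = 50.94%.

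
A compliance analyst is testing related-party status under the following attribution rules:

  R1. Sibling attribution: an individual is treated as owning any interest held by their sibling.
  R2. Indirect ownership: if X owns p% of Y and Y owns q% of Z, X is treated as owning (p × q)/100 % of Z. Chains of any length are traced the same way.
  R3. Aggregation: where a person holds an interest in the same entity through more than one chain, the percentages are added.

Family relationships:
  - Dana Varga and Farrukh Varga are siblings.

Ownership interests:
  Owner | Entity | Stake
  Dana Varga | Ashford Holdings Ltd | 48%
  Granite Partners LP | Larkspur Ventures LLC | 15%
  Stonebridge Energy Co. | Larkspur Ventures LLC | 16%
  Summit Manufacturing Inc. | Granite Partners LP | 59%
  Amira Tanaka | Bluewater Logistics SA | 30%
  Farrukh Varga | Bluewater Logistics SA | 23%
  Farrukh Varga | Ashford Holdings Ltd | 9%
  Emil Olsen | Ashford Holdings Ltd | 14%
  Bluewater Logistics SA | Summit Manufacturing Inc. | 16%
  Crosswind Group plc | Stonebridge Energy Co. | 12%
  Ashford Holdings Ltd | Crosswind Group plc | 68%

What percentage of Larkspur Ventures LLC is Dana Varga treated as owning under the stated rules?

By sibling attribution (R1), Dana Varga is treated as also owning Farrukh Varga's interest in Ashford Holdings Ltd, giving 48% + 9% = 57%.
By sibling attribution (R1), Dana Varga is treated as owning Farrukh Varga's 23% interest in Bluewater Logistics SA.
Chain via Ashford Holdings Ltd → Crosswind Group plc → Stonebridge Energy Co. (R2): 57% × 68% × 12% × 16% = 0.744192% of Larkspur Ventures LLC.
Chain via Bluewater Logistics SA → Summit Manufacturing Inc. → Granite Partners LP (R2): 23% × 16% × 59% × 15% = 0.32568% of Larkspur Ventures LLC.
Aggregating (R3): 0.744192% + 0.32568% = 1.069872%.

1.069872%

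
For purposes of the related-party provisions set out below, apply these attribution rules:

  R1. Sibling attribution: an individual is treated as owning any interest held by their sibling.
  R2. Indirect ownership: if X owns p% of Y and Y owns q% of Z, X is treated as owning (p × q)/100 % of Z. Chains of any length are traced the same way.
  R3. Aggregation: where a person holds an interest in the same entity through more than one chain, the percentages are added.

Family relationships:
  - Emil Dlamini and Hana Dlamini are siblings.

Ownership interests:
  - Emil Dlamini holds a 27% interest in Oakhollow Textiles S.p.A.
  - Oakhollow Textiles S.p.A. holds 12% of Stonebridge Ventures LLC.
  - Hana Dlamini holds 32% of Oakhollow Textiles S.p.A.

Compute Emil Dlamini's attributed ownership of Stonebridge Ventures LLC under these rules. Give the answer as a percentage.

7.08%

By sibling attribution (R1), Emil Dlamini is treated as also owning Hana Dlamini's interest in Oakhollow Textiles S.p.A, giving 27% + 32% = 59%.
Chain via Oakhollow Textiles S.p.A. (R2): 59% × 12% = 7.08% of Stonebridge Ventures LLC.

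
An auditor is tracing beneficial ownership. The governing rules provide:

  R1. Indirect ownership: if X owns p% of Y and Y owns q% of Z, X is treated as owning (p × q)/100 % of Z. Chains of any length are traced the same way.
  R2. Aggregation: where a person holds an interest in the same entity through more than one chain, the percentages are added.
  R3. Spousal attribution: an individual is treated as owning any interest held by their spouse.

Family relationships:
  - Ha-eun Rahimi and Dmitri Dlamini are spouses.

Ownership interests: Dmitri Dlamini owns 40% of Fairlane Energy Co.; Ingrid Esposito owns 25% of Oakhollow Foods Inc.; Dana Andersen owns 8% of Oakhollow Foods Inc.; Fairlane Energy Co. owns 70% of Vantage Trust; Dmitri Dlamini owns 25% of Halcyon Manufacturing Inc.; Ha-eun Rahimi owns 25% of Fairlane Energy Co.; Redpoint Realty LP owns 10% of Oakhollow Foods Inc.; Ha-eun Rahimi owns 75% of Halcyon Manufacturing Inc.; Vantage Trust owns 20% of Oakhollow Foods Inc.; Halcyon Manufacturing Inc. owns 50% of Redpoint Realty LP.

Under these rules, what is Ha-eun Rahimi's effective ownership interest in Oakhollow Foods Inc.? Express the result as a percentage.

14.1%

By spousal attribution (R3), Ha-eun Rahimi is treated as also owning Dmitri Dlamini's interest in Halcyon Manufacturing Inc, giving 75% + 25% = 100%.
By spousal attribution (R3), Ha-eun Rahimi is treated as also owning Dmitri Dlamini's interest in Fairlane Energy Co, giving 25% + 40% = 65%.
Chain via Halcyon Manufacturing Inc. → Redpoint Realty LP (R1): 100% × 50% × 10% = 5% of Oakhollow Foods Inc.
Chain via Fairlane Energy Co. → Vantage Trust (R1): 65% × 70% × 20% = 9.1% of Oakhollow Foods Inc.
Aggregating (R2): 5% + 9.1% = 14.1%.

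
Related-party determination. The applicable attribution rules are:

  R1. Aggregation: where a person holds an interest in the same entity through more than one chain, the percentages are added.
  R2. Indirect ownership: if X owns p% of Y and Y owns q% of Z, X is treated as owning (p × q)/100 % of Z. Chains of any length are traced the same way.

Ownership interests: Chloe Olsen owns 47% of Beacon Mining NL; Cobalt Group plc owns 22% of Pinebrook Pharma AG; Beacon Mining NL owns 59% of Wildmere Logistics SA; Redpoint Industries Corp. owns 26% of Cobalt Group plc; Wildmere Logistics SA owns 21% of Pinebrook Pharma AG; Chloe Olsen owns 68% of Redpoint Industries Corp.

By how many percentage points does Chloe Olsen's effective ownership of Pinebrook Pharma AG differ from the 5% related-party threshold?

4.7129

Chain via Beacon Mining NL → Wildmere Logistics SA (R2): 47% × 59% × 21% = 5.8233% of Pinebrook Pharma AG.
Chain via Redpoint Industries Corp. → Cobalt Group plc (R2): 68% × 26% × 22% = 3.8896% of Pinebrook Pharma AG.
Aggregating (R1): 5.8233% + 3.8896% = 9.7129%.
9.7129% exceeds the 5% threshold by 4.7129 percentage points.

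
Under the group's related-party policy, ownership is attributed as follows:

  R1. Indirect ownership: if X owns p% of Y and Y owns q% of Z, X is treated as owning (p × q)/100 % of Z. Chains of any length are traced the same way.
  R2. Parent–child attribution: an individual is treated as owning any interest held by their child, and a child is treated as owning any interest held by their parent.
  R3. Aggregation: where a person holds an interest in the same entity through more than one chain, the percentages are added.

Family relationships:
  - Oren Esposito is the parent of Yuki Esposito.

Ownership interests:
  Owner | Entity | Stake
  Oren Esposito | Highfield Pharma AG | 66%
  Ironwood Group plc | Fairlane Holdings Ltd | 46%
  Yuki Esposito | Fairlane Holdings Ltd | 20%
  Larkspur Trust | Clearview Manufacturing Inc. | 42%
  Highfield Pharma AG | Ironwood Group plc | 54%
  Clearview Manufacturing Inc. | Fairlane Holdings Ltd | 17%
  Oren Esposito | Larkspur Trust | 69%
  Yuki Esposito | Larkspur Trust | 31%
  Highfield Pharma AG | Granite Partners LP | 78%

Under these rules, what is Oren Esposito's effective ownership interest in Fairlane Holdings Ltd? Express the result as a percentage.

43.5344%

By parent–child attribution (R2), Oren Esposito is treated as also owning Yuki Esposito's interest in Larkspur Trust, giving 69% + 31% = 100%.
By parent–child attribution (R2), Oren Esposito is treated as owning Yuki Esposito's 20% interest in Fairlane Holdings Ltd.
Chain via Highfield Pharma AG → Ironwood Group plc (R1): 66% × 54% × 46% = 16.3944% of Fairlane Holdings Ltd.
Chain via Larkspur Trust → Clearview Manufacturing Inc. (R1): 100% × 42% × 17% = 7.14% of Fairlane Holdings Ltd.
Direct interest in Fairlane Holdings Ltd: 20%.
Aggregating (R3): 16.3944% + 7.14% + 20% = 43.5344%.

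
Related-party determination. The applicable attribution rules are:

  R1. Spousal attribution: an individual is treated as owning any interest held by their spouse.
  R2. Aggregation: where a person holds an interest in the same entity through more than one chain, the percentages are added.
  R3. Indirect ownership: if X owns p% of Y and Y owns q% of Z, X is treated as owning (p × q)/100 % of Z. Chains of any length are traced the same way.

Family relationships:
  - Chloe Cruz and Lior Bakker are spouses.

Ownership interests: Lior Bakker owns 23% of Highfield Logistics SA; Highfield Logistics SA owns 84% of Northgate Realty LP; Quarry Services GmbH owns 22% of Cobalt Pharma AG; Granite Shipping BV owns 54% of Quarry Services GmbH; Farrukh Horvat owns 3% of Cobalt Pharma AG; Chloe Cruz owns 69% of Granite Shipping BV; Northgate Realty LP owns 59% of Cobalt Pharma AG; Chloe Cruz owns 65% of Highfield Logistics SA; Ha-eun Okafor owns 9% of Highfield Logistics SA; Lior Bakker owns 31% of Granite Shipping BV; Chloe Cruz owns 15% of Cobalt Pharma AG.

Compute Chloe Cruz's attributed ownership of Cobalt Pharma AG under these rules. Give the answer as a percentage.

70.4928%

By spousal attribution (R1), Chloe Cruz is treated as also owning Lior Bakker's interest in Highfield Logistics SA, giving 65% + 23% = 88%.
By spousal attribution (R1), Chloe Cruz is treated as also owning Lior Bakker's interest in Granite Shipping BV, giving 69% + 31% = 100%.
Chain via Highfield Logistics SA → Northgate Realty LP (R3): 88% × 84% × 59% = 43.6128% of Cobalt Pharma AG.
Chain via Granite Shipping BV → Quarry Services GmbH (R3): 100% × 54% × 22% = 11.88% of Cobalt Pharma AG.
Direct interest in Cobalt Pharma AG: 15%.
Aggregating (R2): 43.6128% + 11.88% + 15% = 70.4928%.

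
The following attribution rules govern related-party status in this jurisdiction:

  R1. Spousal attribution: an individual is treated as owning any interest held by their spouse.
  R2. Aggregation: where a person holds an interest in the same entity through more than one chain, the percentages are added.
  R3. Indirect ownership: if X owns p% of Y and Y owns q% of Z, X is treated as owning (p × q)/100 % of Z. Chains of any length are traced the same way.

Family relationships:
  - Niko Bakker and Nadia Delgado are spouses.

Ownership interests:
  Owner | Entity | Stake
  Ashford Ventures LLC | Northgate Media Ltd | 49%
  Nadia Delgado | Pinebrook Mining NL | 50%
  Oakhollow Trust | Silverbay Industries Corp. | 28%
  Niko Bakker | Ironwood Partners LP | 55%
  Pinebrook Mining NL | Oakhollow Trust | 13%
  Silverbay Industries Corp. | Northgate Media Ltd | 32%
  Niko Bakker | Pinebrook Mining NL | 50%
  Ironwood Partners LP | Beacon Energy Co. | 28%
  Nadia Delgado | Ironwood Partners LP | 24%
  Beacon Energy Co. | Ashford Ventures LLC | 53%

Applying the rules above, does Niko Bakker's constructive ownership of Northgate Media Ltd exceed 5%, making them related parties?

By spousal attribution (R1), Niko Bakker is treated as also owning Nadia Delgado's interest in Pinebrook Mining NL, giving 50% + 50% = 100%.
By spousal attribution (R1), Niko Bakker is treated as also owning Nadia Delgado's interest in Ironwood Partners LP, giving 55% + 24% = 79%.
Chain via Pinebrook Mining NL → Oakhollow Trust → Silverbay Industries Corp. (R3): 100% × 13% × 28% × 32% = 1.1648% of Northgate Media Ltd.
Chain via Ironwood Partners LP → Beacon Energy Co. → Ashford Ventures LLC (R3): 79% × 28% × 53% × 49% = 5.744564% of Northgate Media Ltd.
Aggregating (R2): 1.1648% + 5.744564% = 6.909364%.
6.909364% exceeds the 5% threshold, so Niko is a related party to Northgate Media Ltd.

Yes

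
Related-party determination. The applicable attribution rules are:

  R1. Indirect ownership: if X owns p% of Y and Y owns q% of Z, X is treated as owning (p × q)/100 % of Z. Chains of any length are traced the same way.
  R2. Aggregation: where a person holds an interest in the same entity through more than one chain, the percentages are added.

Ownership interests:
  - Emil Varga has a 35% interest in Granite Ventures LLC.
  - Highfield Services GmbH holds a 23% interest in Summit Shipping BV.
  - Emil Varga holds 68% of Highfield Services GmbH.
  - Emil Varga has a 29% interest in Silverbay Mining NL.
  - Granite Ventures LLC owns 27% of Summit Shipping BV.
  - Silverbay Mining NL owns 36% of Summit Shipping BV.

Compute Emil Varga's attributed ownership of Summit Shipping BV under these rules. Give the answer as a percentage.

Chain via Highfield Services GmbH (R1): 68% × 23% = 15.64% of Summit Shipping BV.
Chain via Silverbay Mining NL (R1): 29% × 36% = 10.44% of Summit Shipping BV.
Chain via Granite Ventures LLC (R1): 35% × 27% = 9.45% of Summit Shipping BV.
Aggregating (R2): 15.64% + 10.44% + 9.45% = 35.53%.

35.53%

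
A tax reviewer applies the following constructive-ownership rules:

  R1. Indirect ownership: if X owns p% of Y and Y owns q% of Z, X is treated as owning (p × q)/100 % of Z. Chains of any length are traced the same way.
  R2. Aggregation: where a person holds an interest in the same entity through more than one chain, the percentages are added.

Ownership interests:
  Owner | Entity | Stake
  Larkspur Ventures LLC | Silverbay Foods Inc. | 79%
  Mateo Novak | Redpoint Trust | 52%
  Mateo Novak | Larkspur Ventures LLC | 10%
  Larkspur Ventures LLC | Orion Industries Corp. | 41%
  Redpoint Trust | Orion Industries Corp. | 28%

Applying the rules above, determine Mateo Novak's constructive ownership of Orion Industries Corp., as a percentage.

Chain via Redpoint Trust (R1): 52% × 28% = 14.56% of Orion Industries Corp.
Chain via Larkspur Ventures LLC (R1): 10% × 41% = 4.1% of Orion Industries Corp.
Aggregating (R2): 14.56% + 4.1% = 18.66%.

18.66%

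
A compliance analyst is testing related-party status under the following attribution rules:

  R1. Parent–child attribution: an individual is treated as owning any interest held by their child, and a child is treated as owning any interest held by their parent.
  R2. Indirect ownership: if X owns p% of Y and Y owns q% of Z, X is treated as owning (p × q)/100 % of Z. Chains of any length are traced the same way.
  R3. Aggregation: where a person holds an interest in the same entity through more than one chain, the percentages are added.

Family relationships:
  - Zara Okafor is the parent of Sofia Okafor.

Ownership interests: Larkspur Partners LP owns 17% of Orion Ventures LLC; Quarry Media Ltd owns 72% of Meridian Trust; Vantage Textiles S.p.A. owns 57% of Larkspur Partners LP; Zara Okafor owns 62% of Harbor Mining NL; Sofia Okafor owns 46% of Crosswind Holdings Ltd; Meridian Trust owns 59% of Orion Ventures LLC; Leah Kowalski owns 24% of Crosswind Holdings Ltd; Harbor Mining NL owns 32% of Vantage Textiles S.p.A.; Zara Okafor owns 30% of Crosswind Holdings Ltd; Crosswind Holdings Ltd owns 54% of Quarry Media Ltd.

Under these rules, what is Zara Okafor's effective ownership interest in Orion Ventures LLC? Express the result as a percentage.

By parent–child attribution (R1), Zara Okafor is treated as also owning Sofia Okafor's interest in Crosswind Holdings Ltd, giving 30% + 46% = 76%.
Chain via Crosswind Holdings Ltd → Quarry Media Ltd → Meridian Trust (R2): 76% × 54% × 72% × 59% = 17.433792% of Orion Ventures LLC.
Chain via Harbor Mining NL → Vantage Textiles S.p.A. → Larkspur Partners LP (R2): 62% × 32% × 57% × 17% = 1.922496% of Orion Ventures LLC.
Aggregating (R3): 17.433792% + 1.922496% = 19.356288%.

19.356288%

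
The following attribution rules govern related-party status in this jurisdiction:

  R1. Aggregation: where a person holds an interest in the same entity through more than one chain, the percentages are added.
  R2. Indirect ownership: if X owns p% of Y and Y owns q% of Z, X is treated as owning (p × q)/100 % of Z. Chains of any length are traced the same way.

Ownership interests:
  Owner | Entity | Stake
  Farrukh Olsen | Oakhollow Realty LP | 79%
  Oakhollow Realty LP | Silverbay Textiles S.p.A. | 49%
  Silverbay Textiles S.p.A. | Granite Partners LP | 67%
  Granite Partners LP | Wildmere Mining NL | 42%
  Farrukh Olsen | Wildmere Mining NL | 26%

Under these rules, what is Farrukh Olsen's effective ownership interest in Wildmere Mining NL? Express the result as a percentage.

36.892994%

Chain via Oakhollow Realty LP → Silverbay Textiles S.p.A. → Granite Partners LP (R2): 79% × 49% × 67% × 42% = 10.892994% of Wildmere Mining NL.
Direct interest in Wildmere Mining NL: 26%.
Aggregating (R1): 10.892994% + 26% = 36.892994%.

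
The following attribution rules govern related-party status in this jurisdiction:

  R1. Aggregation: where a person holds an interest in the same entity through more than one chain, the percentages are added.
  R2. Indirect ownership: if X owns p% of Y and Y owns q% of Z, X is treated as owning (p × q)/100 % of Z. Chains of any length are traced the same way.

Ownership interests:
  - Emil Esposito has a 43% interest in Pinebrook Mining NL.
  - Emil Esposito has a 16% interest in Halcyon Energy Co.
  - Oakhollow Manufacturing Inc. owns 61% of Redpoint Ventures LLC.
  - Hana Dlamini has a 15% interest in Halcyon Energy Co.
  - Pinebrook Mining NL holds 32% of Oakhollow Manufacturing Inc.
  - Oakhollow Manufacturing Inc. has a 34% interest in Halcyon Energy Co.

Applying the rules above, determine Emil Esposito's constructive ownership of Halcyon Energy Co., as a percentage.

20.6784%

Chain via Pinebrook Mining NL → Oakhollow Manufacturing Inc. (R2): 43% × 32% × 34% = 4.6784% of Halcyon Energy Co.
Direct interest in Halcyon Energy Co: 16%.
Aggregating (R1): 4.6784% + 16% = 20.6784%.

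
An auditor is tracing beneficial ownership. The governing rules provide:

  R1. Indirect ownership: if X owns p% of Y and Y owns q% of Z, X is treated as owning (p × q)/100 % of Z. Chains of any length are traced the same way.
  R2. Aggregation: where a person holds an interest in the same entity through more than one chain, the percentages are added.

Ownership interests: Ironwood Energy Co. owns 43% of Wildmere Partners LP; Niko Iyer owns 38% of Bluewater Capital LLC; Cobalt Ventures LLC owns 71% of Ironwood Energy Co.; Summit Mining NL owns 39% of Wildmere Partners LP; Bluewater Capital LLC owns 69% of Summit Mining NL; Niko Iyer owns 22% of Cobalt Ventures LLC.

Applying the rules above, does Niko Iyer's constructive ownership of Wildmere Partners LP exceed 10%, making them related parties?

Chain via Cobalt Ventures LLC → Ironwood Energy Co. (R1): 22% × 71% × 43% = 6.7166% of Wildmere Partners LP.
Chain via Bluewater Capital LLC → Summit Mining NL (R1): 38% × 69% × 39% = 10.2258% of Wildmere Partners LP.
Aggregating (R2): 6.7166% + 10.2258% = 16.9424%.
16.9424% exceeds the 10% threshold, so Niko is a related party to Wildmere Partners LP.

Yes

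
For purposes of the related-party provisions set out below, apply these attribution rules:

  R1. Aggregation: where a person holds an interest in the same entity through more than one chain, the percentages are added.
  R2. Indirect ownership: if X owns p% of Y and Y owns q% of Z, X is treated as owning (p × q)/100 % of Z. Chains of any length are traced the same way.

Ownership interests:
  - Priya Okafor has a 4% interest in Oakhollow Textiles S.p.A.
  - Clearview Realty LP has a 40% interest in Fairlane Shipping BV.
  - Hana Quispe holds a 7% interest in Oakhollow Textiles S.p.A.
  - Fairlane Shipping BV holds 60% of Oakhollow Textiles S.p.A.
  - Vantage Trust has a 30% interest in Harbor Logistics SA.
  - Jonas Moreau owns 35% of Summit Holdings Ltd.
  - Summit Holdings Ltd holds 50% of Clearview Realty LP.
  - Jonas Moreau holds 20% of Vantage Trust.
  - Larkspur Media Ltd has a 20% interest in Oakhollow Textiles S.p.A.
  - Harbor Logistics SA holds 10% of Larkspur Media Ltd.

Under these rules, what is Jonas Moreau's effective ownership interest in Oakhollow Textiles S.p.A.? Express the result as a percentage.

4.32%

Chain via Summit Holdings Ltd → Clearview Realty LP → Fairlane Shipping BV (R2): 35% × 50% × 40% × 60% = 4.2% of Oakhollow Textiles S.p.A.
Chain via Vantage Trust → Harbor Logistics SA → Larkspur Media Ltd (R2): 20% × 30% × 10% × 20% = 0.12% of Oakhollow Textiles S.p.A.
Aggregating (R1): 4.2% + 0.12% = 4.32%.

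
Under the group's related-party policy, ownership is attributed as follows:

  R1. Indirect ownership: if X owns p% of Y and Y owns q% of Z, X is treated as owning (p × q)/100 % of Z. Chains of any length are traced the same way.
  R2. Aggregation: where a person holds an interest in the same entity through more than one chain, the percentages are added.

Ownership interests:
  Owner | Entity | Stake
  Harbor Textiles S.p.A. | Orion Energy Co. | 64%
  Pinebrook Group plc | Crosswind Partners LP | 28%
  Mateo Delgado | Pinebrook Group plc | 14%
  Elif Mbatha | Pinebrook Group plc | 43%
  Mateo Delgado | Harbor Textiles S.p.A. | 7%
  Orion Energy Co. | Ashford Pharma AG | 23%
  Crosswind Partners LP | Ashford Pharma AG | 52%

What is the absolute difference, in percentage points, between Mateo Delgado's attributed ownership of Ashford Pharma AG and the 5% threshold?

Chain via Harbor Textiles S.p.A. → Orion Energy Co. (R1): 7% × 64% × 23% = 1.0304% of Ashford Pharma AG.
Chain via Pinebrook Group plc → Crosswind Partners LP (R1): 14% × 28% × 52% = 2.0384% of Ashford Pharma AG.
Aggregating (R2): 1.0304% + 2.0384% = 3.0688%.
3.0688% falls short of the 5% threshold by 1.9312 percentage points.

1.9312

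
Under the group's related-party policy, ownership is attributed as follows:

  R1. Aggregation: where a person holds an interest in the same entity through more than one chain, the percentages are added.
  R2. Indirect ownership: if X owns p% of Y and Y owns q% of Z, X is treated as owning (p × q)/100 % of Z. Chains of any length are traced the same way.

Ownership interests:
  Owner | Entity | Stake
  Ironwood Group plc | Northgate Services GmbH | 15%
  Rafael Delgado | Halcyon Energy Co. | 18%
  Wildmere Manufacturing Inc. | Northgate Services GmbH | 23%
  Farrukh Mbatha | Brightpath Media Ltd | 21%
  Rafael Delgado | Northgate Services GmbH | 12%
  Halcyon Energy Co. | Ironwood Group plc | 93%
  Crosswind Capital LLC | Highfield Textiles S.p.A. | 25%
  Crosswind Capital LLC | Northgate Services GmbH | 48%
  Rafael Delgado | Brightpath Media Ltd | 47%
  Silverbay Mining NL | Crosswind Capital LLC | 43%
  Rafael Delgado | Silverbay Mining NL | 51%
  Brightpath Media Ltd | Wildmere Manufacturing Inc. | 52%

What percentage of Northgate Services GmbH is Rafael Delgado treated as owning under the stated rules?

30.6586%

Chain via Halcyon Energy Co. → Ironwood Group plc (R2): 18% × 93% × 15% = 2.511% of Northgate Services GmbH.
Chain via Silverbay Mining NL → Crosswind Capital LLC (R2): 51% × 43% × 48% = 10.5264% of Northgate Services GmbH.
Chain via Brightpath Media Ltd → Wildmere Manufacturing Inc. (R2): 47% × 52% × 23% = 5.6212% of Northgate Services GmbH.
Direct interest in Northgate Services GmbH: 12%.
Aggregating (R1): 2.511% + 10.5264% + 5.6212% + 12% = 30.6586%.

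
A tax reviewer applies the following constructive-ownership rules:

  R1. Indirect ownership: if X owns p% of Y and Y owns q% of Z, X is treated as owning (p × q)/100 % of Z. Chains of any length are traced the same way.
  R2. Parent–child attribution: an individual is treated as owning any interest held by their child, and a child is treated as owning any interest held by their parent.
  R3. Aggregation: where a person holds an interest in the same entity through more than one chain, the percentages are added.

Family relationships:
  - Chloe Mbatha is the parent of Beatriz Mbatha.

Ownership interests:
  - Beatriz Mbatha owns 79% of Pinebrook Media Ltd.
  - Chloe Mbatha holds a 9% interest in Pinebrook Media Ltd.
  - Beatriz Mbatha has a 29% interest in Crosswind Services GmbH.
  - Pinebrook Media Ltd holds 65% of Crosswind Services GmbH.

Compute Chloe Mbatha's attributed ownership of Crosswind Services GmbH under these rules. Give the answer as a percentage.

86.2%

By parent–child attribution (R2), Chloe Mbatha is treated as also owning Beatriz Mbatha's interest in Pinebrook Media Ltd, giving 9% + 79% = 88%.
By parent–child attribution (R2), Chloe Mbatha is treated as owning Beatriz Mbatha's 29% interest in Crosswind Services GmbH.
Chain via Pinebrook Media Ltd (R1): 88% × 65% = 57.2% of Crosswind Services GmbH.
Direct interest in Crosswind Services GmbH: 29%.
Aggregating (R3): 57.2% + 29% = 86.2%.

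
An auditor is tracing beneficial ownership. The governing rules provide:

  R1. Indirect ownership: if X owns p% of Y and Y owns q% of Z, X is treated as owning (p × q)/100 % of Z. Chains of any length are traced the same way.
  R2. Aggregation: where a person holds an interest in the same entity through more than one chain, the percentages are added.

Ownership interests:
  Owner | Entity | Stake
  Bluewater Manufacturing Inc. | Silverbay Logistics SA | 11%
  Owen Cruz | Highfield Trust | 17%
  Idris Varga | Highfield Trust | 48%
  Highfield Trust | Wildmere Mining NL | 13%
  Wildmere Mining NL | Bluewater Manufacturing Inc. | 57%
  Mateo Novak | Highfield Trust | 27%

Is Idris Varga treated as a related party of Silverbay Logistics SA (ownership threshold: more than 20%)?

No

Chain via Highfield Trust → Wildmere Mining NL → Bluewater Manufacturing Inc. (R1): 48% × 13% × 57% × 11% = 0.391248% of Silverbay Logistics SA.
0.391248% does not exceed the 20% threshold, so Idris is not a related party to Silverbay Logistics SA.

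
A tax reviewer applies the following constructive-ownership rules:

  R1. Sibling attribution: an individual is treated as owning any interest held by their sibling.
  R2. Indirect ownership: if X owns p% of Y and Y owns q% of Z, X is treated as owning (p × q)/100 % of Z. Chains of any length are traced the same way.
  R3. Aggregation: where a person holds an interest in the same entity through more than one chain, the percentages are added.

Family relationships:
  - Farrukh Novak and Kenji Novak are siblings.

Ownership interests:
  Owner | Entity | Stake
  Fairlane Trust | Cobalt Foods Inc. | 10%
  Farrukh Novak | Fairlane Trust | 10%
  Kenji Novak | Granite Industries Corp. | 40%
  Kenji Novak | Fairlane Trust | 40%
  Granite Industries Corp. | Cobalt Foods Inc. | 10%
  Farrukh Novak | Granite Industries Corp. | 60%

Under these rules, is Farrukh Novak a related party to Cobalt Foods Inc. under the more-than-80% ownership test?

No

By sibling attribution (R1), Farrukh Novak is treated as also owning Kenji Novak's interest in Granite Industries Corp, giving 60% + 40% = 100%.
By sibling attribution (R1), Farrukh Novak is treated as also owning Kenji Novak's interest in Fairlane Trust, giving 10% + 40% = 50%.
Chain via Granite Industries Corp. (R2): 100% × 10% = 10% of Cobalt Foods Inc.
Chain via Fairlane Trust (R2): 50% × 10% = 5% of Cobalt Foods Inc.
Aggregating (R3): 10% + 5% = 15%.
15% does not exceed the 80% threshold, so Farrukh is not a related party to Cobalt Foods Inc.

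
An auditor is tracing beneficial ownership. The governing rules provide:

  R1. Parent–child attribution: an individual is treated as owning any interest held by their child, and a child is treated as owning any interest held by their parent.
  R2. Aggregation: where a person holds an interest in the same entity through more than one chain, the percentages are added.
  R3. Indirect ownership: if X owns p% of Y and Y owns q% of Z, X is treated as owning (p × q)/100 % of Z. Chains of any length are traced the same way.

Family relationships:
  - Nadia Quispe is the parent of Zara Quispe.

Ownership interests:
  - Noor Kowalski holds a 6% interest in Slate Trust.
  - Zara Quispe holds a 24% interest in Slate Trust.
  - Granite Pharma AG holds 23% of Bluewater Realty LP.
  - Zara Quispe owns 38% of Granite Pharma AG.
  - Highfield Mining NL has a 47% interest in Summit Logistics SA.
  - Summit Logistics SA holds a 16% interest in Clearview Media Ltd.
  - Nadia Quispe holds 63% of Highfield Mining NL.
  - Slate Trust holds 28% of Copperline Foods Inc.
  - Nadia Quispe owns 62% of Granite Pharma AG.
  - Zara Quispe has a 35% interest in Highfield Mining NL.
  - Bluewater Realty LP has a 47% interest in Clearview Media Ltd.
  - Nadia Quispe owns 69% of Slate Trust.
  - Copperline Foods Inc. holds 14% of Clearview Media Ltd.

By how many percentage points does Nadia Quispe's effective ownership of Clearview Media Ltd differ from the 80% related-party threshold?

By parent–child attribution (R1), Nadia Quispe is treated as also owning Zara Quispe's interest in Highfield Mining NL, giving 63% + 35% = 98%.
By parent–child attribution (R1), Nadia Quispe is treated as also owning Zara Quispe's interest in Granite Pharma AG, giving 62% + 38% = 100%.
By parent–child attribution (R1), Nadia Quispe is treated as also owning Zara Quispe's interest in Slate Trust, giving 69% + 24% = 93%.
Chain via Highfield Mining NL → Summit Logistics SA (R3): 98% × 47% × 16% = 7.3696% of Clearview Media Ltd.
Chain via Granite Pharma AG → Bluewater Realty LP (R3): 100% × 23% × 47% = 10.81% of Clearview Media Ltd.
Chain via Slate Trust → Copperline Foods Inc. (R3): 93% × 28% × 14% = 3.6456% of Clearview Media Ltd.
Aggregating (R2): 7.3696% + 10.81% + 3.6456% = 21.8252%.
21.8252% falls short of the 80% threshold by 58.1748 percentage points.

58.1748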